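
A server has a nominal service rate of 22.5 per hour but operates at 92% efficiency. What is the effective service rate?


Effective rate = mu * efficiency = 22.5 * 0.92 = 20.7 per hour

20.7 per hour


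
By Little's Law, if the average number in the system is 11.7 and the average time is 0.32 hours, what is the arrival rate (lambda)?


lambda = L / W = 11.7 / 0.32 = 36.56 per hour

36.56 per hour


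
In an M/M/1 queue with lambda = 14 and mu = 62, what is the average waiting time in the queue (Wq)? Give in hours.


rho = 14/62; Wq = rho/(mu - lambda) = 0.0047 hours

0.0047 hours


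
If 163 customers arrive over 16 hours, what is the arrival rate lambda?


lambda = total arrivals / time = 163 / 16 = 10.19 per hour

10.19 per hour


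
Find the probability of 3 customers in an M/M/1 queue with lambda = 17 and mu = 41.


rho = 17/41; P(n) = (1-rho)*rho^n = (1-17/41)*(17/41)^3 = 0.0417

0.0417


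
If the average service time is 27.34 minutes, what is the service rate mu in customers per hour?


mu = 60 / avg_service_time = 60 / 27.34 = 2.19 per hour

2.19 per hour


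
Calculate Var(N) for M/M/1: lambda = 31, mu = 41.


rho = 31/41; Var(N) = rho/(1-rho)^2 = 12.71

12.71


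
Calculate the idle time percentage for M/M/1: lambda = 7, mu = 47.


Idle fraction = (1 - rho) * 100 = (1 - 7/47) * 100 = 85.1%

85.1%


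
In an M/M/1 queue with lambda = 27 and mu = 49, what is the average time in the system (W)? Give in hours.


W = 1/(mu - lambda) = 1/(49 - 27) = 0.0455 hours

0.0455 hours


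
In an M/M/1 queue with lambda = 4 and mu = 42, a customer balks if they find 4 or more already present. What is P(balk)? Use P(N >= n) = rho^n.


P(N >= 4) = rho^4 = (4/42)^4 = 0.0001

0.0001


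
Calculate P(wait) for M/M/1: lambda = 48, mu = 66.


P(wait) = rho = lambda/mu = 48/66 = 0.7273

0.7273


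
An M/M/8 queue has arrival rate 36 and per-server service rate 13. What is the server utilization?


rho = lambda/(c*mu) = 36/(8*13) = 0.3462

0.3462


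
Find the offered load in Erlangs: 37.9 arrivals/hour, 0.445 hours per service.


Offered load a = lambda * E[S] = 37.9 * 0.445 = 16.87 Erlangs

16.87 Erlangs


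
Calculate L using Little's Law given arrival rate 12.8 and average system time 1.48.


L = lambda * W = 12.8 * 1.48 = 18.94

18.94


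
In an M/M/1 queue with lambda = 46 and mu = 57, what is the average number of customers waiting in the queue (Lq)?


rho = 46/57; Lq = rho^2/(1-rho) = 3.37

3.37


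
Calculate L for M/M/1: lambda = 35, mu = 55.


rho = 35/55; L = rho/(1-rho) = 1.75

1.75


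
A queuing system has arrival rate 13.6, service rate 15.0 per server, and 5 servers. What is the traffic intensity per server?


rho = lambda / (c * mu) = 13.6 / (5 * 15.0) = 0.1813

0.1813


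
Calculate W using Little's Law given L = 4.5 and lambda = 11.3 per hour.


W = L / lambda = 4.5 / 11.3 = 0.3982 hours

0.3982 hours


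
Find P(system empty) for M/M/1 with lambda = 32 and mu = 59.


P0 = 1 - rho = 1 - 32/59 = 0.4576

0.4576


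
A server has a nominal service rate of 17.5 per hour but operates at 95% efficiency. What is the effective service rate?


Effective rate = mu * efficiency = 17.5 * 0.95 = 16.63 per hour

16.63 per hour


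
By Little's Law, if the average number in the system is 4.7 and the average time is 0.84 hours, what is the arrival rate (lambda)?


lambda = L / W = 4.7 / 0.84 = 5.6 per hour

5.6 per hour


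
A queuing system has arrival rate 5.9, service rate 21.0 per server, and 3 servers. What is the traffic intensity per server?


rho = lambda / (c * mu) = 5.9 / (3 * 21.0) = 0.0937

0.0937


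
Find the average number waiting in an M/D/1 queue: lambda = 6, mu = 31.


M/D/1: Lq = rho^2 / (2*(1-rho)) where rho = 6/31; Lq = 0.02

0.02


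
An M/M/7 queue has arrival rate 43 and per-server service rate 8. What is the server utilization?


rho = lambda/(c*mu) = 43/(7*8) = 0.7679

0.7679


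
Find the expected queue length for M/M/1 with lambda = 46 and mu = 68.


rho = 46/68; Lq = rho^2/(1-rho) = 1.41

1.41


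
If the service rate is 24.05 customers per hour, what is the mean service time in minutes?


Mean service time = 60/mu = 60/24.05 = 2.49 minutes

2.49 minutes


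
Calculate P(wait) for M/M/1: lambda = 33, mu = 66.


P(wait) = rho = lambda/mu = 33/66 = 0.5

0.5


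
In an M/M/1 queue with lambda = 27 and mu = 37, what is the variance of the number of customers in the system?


rho = 27/37; Var(N) = rho/(1-rho)^2 = 9.99

9.99


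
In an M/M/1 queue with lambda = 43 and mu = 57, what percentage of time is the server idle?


Idle fraction = (1 - rho) * 100 = (1 - 43/57) * 100 = 24.6%

24.6%


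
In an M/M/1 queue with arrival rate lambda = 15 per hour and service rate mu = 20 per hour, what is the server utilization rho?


rho = lambda/mu = 15/20 = 0.75

0.75


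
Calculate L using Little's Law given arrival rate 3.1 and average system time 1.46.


L = lambda * W = 3.1 * 1.46 = 4.53

4.53


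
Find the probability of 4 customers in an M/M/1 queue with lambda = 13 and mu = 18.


rho = 13/18; P(n) = (1-rho)*rho^n = (1-13/18)*(13/18)^4 = 0.0756

0.0756


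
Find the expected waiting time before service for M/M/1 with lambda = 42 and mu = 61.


rho = 42/61; Wq = rho/(mu - lambda) = 0.0362 hours

0.0362 hours


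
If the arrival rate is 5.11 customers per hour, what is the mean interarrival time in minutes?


Mean interarrival time = 60/lambda = 60/5.11 = 11.74 minutes

11.74 minutes


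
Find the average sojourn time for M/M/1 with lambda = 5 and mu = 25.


W = 1/(mu - lambda) = 1/(25 - 5) = 0.05 hours

0.05 hours


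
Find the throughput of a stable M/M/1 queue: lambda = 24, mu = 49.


For a stable queue (lambda < mu), throughput = lambda = 24 per hour

24 per hour


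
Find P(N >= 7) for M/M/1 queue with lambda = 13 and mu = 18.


P(N >= 7) = rho^7 = (13/18)^7 = 0.1025

0.1025


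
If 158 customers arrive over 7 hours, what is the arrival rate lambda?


lambda = total arrivals / time = 158 / 7 = 22.57 per hour

22.57 per hour


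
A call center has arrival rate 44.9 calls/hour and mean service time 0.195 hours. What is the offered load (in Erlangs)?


Offered load a = lambda * E[S] = 44.9 * 0.195 = 8.76 Erlangs

8.76 Erlangs


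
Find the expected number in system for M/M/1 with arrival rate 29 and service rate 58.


rho = 29/58; L = rho/(1-rho) = 1.0

1.0


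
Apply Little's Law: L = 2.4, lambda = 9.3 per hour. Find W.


W = L / lambda = 2.4 / 9.3 = 0.2581 hours

0.2581 hours


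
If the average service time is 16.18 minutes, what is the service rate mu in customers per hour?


mu = 60 / avg_service_time = 60 / 16.18 = 3.71 per hour

3.71 per hour


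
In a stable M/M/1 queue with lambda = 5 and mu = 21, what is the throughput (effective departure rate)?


For a stable queue (lambda < mu), throughput = lambda = 5 per hour

5 per hour


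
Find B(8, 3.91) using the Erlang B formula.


B(N,A) = (A^N/N!) / sum(A^k/k!, k=0..N) with N=8, A=3.91 = 0.0277

0.0277


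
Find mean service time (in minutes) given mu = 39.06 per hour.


Mean service time = 60/mu = 60/39.06 = 1.54 minutes

1.54 minutes


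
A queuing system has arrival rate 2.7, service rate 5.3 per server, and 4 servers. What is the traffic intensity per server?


rho = lambda / (c * mu) = 2.7 / (4 * 5.3) = 0.1274

0.1274


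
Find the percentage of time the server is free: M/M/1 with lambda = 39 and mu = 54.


Idle fraction = (1 - rho) * 100 = (1 - 39/54) * 100 = 27.8%

27.8%


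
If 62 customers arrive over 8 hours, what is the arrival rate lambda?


lambda = total arrivals / time = 62 / 8 = 7.75 per hour

7.75 per hour


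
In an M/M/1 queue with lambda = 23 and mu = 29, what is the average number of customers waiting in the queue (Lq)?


rho = 23/29; Lq = rho^2/(1-rho) = 3.04

3.04


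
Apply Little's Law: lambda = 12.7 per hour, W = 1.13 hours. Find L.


L = lambda * W = 12.7 * 1.13 = 14.35

14.35


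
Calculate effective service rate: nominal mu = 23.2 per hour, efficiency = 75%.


Effective rate = mu * efficiency = 23.2 * 0.75 = 17.4 per hour

17.4 per hour


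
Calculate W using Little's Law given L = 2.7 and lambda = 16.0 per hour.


W = L / lambda = 2.7 / 16.0 = 0.1688 hours

0.1688 hours


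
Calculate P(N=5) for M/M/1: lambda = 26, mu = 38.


rho = 26/38; P(n) = (1-rho)*rho^n = (1-26/38)*(26/38)^5 = 0.0474

0.0474


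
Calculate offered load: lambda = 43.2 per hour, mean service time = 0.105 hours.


Offered load a = lambda * E[S] = 43.2 * 0.105 = 4.54 Erlangs

4.54 Erlangs


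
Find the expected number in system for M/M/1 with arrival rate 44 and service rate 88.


rho = 44/88; L = rho/(1-rho) = 1.0

1.0


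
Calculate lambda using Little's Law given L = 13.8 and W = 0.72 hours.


lambda = L / W = 13.8 / 0.72 = 19.17 per hour

19.17 per hour


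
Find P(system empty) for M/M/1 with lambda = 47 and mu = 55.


P0 = 1 - rho = 1 - 47/55 = 0.1455

0.1455


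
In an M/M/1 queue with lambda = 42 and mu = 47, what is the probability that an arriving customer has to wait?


P(wait) = rho = lambda/mu = 42/47 = 0.8936

0.8936


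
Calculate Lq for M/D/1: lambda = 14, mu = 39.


M/D/1: Lq = rho^2 / (2*(1-rho)) where rho = 14/39; Lq = 0.1

0.1


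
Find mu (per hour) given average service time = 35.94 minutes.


mu = 60 / avg_service_time = 60 / 35.94 = 1.67 per hour

1.67 per hour


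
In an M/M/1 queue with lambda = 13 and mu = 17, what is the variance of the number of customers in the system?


rho = 13/17; Var(N) = rho/(1-rho)^2 = 13.81

13.81


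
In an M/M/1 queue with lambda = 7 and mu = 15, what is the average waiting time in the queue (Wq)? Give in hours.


rho = 7/15; Wq = rho/(mu - lambda) = 0.0583 hours

0.0583 hours


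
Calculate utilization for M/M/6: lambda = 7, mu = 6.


rho = lambda/(c*mu) = 7/(6*6) = 0.1944

0.1944


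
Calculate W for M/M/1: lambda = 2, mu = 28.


W = 1/(mu - lambda) = 1/(28 - 2) = 0.0385 hours

0.0385 hours


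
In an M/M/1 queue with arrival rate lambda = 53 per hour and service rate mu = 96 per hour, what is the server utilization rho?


rho = lambda/mu = 53/96 = 0.5521

0.5521


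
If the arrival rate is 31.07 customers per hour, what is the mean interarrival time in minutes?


Mean interarrival time = 60/lambda = 60/31.07 = 1.93 minutes

1.93 minutes


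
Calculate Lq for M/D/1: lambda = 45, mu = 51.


M/D/1: Lq = rho^2 / (2*(1-rho)) where rho = 45/51; Lq = 3.31

3.31


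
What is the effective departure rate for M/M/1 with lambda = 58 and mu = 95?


For a stable queue (lambda < mu), throughput = lambda = 58 per hour

58 per hour


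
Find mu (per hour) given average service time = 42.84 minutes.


mu = 60 / avg_service_time = 60 / 42.84 = 1.4 per hour

1.4 per hour


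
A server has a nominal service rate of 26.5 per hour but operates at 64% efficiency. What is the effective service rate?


Effective rate = mu * efficiency = 26.5 * 0.64 = 16.96 per hour

16.96 per hour


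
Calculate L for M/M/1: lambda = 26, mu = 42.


rho = 26/42; L = rho/(1-rho) = 1.63

1.63


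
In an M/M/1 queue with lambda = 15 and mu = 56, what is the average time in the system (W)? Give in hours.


W = 1/(mu - lambda) = 1/(56 - 15) = 0.0244 hours

0.0244 hours


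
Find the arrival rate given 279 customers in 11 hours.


lambda = total arrivals / time = 279 / 11 = 25.36 per hour

25.36 per hour


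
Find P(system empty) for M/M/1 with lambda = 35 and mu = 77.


P0 = 1 - rho = 1 - 35/77 = 0.5455

0.5455


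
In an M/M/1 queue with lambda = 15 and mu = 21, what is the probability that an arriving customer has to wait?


P(wait) = rho = lambda/mu = 15/21 = 0.7143

0.7143


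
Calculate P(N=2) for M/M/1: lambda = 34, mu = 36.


rho = 34/36; P(n) = (1-rho)*rho^n = (1-34/36)*(34/36)^2 = 0.0496

0.0496


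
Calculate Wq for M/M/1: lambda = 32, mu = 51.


rho = 32/51; Wq = rho/(mu - lambda) = 0.033 hours

0.033 hours


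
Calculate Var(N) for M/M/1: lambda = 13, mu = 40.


rho = 13/40; Var(N) = rho/(1-rho)^2 = 0.71

0.71


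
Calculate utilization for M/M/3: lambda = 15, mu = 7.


rho = lambda/(c*mu) = 15/(3*7) = 0.7143

0.7143


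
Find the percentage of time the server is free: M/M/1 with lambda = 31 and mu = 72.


Idle fraction = (1 - rho) * 100 = (1 - 31/72) * 100 = 56.9%

56.9%


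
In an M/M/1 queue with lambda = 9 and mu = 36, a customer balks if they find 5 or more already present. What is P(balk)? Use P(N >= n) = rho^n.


P(N >= 5) = rho^5 = (9/36)^5 = 0.001

0.001


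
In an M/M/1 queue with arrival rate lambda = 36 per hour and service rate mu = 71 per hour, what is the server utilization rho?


rho = lambda/mu = 36/71 = 0.507

0.507


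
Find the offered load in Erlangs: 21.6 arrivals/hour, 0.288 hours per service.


Offered load a = lambda * E[S] = 21.6 * 0.288 = 6.22 Erlangs

6.22 Erlangs


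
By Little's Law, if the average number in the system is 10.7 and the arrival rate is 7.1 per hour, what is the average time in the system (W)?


W = L / lambda = 10.7 / 7.1 = 1.507 hours

1.507 hours


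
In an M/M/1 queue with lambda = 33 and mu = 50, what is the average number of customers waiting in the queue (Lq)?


rho = 33/50; Lq = rho^2/(1-rho) = 1.28

1.28


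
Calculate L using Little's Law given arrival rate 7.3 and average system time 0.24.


L = lambda * W = 7.3 * 0.24 = 1.75

1.75


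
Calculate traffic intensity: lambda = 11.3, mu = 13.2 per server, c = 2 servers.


rho = lambda / (c * mu) = 11.3 / (2 * 13.2) = 0.428

0.428


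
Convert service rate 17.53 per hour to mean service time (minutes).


Mean service time = 60/mu = 60/17.53 = 3.42 minutes

3.42 minutes


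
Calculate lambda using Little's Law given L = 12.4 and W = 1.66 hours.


lambda = L / W = 12.4 / 1.66 = 7.47 per hour

7.47 per hour


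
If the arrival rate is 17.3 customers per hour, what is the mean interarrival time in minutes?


Mean interarrival time = 60/lambda = 60/17.3 = 3.47 minutes

3.47 minutes


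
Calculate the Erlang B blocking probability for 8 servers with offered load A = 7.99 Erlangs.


B(N,A) = (A^N/N!) / sum(A^k/k!, k=0..N) with N=8, A=7.99 = 0.235

0.235


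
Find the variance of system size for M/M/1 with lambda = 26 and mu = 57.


rho = 26/57; Var(N) = rho/(1-rho)^2 = 1.54

1.54


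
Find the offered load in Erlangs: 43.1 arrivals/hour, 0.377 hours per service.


Offered load a = lambda * E[S] = 43.1 * 0.377 = 16.25 Erlangs

16.25 Erlangs


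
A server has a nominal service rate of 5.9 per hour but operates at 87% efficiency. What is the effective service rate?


Effective rate = mu * efficiency = 5.9 * 0.87 = 5.13 per hour

5.13 per hour


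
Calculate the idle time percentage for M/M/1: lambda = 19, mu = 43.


Idle fraction = (1 - rho) * 100 = (1 - 19/43) * 100 = 55.8%

55.8%


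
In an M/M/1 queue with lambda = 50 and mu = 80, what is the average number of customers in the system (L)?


rho = 50/80; L = rho/(1-rho) = 1.67

1.67


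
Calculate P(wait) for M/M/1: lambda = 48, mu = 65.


P(wait) = rho = lambda/mu = 48/65 = 0.7385

0.7385


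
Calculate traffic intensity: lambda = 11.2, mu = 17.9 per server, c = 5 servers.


rho = lambda / (c * mu) = 11.2 / (5 * 17.9) = 0.1251

0.1251


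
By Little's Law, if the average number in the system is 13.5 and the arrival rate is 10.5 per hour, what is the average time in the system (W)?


W = L / lambda = 13.5 / 10.5 = 1.2857 hours

1.2857 hours


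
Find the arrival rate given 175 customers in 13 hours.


lambda = total arrivals / time = 175 / 13 = 13.46 per hour

13.46 per hour


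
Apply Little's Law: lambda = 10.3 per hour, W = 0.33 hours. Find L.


L = lambda * W = 10.3 * 0.33 = 3.4

3.4


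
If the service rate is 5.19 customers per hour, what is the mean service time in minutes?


Mean service time = 60/mu = 60/5.19 = 11.56 minutes

11.56 minutes


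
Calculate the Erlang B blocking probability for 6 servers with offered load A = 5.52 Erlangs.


B(N,A) = (A^N/N!) / sum(A^k/k!, k=0..N) with N=6, A=5.52 = 0.2305

0.2305


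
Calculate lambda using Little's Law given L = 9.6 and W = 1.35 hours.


lambda = L / W = 9.6 / 1.35 = 7.11 per hour

7.11 per hour


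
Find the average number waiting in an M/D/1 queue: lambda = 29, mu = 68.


M/D/1: Lq = rho^2 / (2*(1-rho)) where rho = 29/68; Lq = 0.16

0.16


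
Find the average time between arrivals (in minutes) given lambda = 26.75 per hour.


Mean interarrival time = 60/lambda = 60/26.75 = 2.24 minutes

2.24 minutes


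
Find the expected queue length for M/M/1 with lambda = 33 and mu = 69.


rho = 33/69; Lq = rho^2/(1-rho) = 0.44

0.44


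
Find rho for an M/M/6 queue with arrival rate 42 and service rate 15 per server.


rho = lambda/(c*mu) = 42/(6*15) = 0.4667

0.4667


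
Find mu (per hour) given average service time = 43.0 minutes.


mu = 60 / avg_service_time = 60 / 43.0 = 1.4 per hour

1.4 per hour


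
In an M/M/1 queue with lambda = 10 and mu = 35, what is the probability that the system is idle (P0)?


P0 = 1 - rho = 1 - 10/35 = 0.7143

0.7143


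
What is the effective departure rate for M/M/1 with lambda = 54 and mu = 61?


For a stable queue (lambda < mu), throughput = lambda = 54 per hour

54 per hour


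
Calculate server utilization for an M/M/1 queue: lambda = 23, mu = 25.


rho = lambda/mu = 23/25 = 0.92

0.92


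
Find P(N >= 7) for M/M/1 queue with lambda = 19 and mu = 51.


P(N >= 7) = rho^7 = (19/51)^7 = 0.001

0.001


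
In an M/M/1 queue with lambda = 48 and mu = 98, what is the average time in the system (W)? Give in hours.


W = 1/(mu - lambda) = 1/(98 - 48) = 0.02 hours

0.02 hours


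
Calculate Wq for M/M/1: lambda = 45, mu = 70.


rho = 45/70; Wq = rho/(mu - lambda) = 0.0257 hours

0.0257 hours


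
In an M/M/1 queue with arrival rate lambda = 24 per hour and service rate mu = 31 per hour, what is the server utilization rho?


rho = lambda/mu = 24/31 = 0.7742

0.7742


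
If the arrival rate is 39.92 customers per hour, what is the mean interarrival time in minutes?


Mean interarrival time = 60/lambda = 60/39.92 = 1.5 minutes

1.5 minutes


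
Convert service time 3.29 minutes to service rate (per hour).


mu = 60 / avg_service_time = 60 / 3.29 = 18.24 per hour

18.24 per hour


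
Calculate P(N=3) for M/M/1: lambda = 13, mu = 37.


rho = 13/37; P(n) = (1-rho)*rho^n = (1-13/37)*(13/37)^3 = 0.0281

0.0281


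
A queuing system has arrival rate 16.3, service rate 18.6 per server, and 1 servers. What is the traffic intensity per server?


rho = lambda / (c * mu) = 16.3 / (1 * 18.6) = 0.8763

0.8763


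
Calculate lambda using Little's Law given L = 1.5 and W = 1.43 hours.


lambda = L / W = 1.5 / 1.43 = 1.05 per hour

1.05 per hour


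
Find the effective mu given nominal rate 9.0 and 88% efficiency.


Effective rate = mu * efficiency = 9.0 * 0.88 = 7.92 per hour

7.92 per hour


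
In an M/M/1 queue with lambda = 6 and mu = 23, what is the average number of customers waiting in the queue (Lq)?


rho = 6/23; Lq = rho^2/(1-rho) = 0.09

0.09


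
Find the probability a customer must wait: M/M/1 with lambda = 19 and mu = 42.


P(wait) = rho = lambda/mu = 19/42 = 0.4524

0.4524


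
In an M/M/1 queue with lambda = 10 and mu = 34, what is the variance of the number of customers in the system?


rho = 10/34; Var(N) = rho/(1-rho)^2 = 0.59

0.59


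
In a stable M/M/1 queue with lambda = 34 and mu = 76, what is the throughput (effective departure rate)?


For a stable queue (lambda < mu), throughput = lambda = 34 per hour

34 per hour


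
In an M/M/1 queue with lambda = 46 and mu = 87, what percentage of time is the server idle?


Idle fraction = (1 - rho) * 100 = (1 - 46/87) * 100 = 47.1%

47.1%


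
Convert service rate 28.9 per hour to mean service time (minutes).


Mean service time = 60/mu = 60/28.9 = 2.08 minutes

2.08 minutes


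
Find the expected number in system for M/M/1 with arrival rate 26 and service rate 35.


rho = 26/35; L = rho/(1-rho) = 2.89

2.89


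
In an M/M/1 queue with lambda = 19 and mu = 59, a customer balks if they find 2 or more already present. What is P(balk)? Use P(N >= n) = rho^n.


P(N >= 2) = rho^2 = (19/59)^2 = 0.1037

0.1037


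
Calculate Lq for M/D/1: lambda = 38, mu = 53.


M/D/1: Lq = rho^2 / (2*(1-rho)) where rho = 38/53; Lq = 0.91

0.91


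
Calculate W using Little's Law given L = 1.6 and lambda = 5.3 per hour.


W = L / lambda = 1.6 / 5.3 = 0.3019 hours

0.3019 hours


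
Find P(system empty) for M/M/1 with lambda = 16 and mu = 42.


P0 = 1 - rho = 1 - 16/42 = 0.619

0.619


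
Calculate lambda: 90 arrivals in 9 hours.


lambda = total arrivals / time = 90 / 9 = 10.0 per hour

10.0 per hour


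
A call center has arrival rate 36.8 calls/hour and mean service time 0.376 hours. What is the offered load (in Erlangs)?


Offered load a = lambda * E[S] = 36.8 * 0.376 = 13.84 Erlangs

13.84 Erlangs


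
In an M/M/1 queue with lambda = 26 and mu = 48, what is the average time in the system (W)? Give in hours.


W = 1/(mu - lambda) = 1/(48 - 26) = 0.0455 hours

0.0455 hours


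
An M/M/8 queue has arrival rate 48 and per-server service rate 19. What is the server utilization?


rho = lambda/(c*mu) = 48/(8*19) = 0.3158

0.3158


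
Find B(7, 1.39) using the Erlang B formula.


B(N,A) = (A^N/N!) / sum(A^k/k!, k=0..N) with N=7, A=1.39 = 0.0005

0.0005


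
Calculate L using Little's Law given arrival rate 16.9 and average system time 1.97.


L = lambda * W = 16.9 * 1.97 = 33.29

33.29


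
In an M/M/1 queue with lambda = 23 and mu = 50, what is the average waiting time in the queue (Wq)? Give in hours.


rho = 23/50; Wq = rho/(mu - lambda) = 0.017 hours

0.017 hours


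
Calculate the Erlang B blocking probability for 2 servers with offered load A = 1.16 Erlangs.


B(N,A) = (A^N/N!) / sum(A^k/k!, k=0..N) with N=2, A=1.16 = 0.2375

0.2375


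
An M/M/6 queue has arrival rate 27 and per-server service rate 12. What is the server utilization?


rho = lambda/(c*mu) = 27/(6*12) = 0.375

0.375


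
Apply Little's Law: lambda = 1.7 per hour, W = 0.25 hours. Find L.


L = lambda * W = 1.7 * 0.25 = 0.43

0.43


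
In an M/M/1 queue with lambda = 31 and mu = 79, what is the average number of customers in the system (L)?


rho = 31/79; L = rho/(1-rho) = 0.65

0.65


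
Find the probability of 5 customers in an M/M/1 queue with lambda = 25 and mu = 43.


rho = 25/43; P(n) = (1-rho)*rho^n = (1-25/43)*(25/43)^5 = 0.0278

0.0278


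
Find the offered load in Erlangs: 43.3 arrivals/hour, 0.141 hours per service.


Offered load a = lambda * E[S] = 43.3 * 0.141 = 6.11 Erlangs

6.11 Erlangs


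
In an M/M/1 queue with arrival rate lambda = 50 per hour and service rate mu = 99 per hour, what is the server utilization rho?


rho = lambda/mu = 50/99 = 0.5051

0.5051


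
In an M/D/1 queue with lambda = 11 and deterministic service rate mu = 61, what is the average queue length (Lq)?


M/D/1: Lq = rho^2 / (2*(1-rho)) where rho = 11/61; Lq = 0.02

0.02


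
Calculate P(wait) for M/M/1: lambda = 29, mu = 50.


P(wait) = rho = lambda/mu = 29/50 = 0.58

0.58


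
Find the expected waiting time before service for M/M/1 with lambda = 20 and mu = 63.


rho = 20/63; Wq = rho/(mu - lambda) = 0.0074 hours

0.0074 hours


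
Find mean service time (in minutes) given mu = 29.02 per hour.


Mean service time = 60/mu = 60/29.02 = 2.07 minutes

2.07 minutes


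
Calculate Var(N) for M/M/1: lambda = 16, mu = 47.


rho = 16/47; Var(N) = rho/(1-rho)^2 = 0.78

0.78


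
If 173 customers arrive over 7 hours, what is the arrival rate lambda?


lambda = total arrivals / time = 173 / 7 = 24.71 per hour

24.71 per hour


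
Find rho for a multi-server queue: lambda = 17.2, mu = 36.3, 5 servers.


rho = lambda / (c * mu) = 17.2 / (5 * 36.3) = 0.0948

0.0948


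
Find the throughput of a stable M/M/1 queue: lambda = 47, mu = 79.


For a stable queue (lambda < mu), throughput = lambda = 47 per hour

47 per hour


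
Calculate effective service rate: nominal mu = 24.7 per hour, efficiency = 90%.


Effective rate = mu * efficiency = 24.7 * 0.9 = 22.23 per hour

22.23 per hour


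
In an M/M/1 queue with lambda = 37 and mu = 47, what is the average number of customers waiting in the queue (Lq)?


rho = 37/47; Lq = rho^2/(1-rho) = 2.91

2.91


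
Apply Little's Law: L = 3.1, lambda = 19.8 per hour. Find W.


W = L / lambda = 3.1 / 19.8 = 0.1566 hours

0.1566 hours


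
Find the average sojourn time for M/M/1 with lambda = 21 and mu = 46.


W = 1/(mu - lambda) = 1/(46 - 21) = 0.04 hours

0.04 hours


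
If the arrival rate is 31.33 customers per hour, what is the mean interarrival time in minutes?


Mean interarrival time = 60/lambda = 60/31.33 = 1.92 minutes

1.92 minutes


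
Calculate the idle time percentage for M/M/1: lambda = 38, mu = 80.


Idle fraction = (1 - rho) * 100 = (1 - 38/80) * 100 = 52.5%

52.5%


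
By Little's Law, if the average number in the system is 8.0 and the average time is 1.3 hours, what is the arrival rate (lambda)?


lambda = L / W = 8.0 / 1.3 = 6.15 per hour

6.15 per hour


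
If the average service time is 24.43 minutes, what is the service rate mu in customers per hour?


mu = 60 / avg_service_time = 60 / 24.43 = 2.46 per hour

2.46 per hour


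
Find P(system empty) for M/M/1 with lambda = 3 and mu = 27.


P0 = 1 - rho = 1 - 3/27 = 0.8889

0.8889


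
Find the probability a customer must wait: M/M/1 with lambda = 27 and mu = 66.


P(wait) = rho = lambda/mu = 27/66 = 0.4091

0.4091


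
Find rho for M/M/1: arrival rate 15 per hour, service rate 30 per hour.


rho = lambda/mu = 15/30 = 0.5

0.5


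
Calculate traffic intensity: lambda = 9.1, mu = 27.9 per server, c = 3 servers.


rho = lambda / (c * mu) = 9.1 / (3 * 27.9) = 0.1087

0.1087


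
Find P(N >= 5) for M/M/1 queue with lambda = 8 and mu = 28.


P(N >= 5) = rho^5 = (8/28)^5 = 0.0019

0.0019


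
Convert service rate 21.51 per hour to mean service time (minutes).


Mean service time = 60/mu = 60/21.51 = 2.79 minutes

2.79 minutes


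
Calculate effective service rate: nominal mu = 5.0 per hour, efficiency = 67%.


Effective rate = mu * efficiency = 5.0 * 0.67 = 3.35 per hour

3.35 per hour


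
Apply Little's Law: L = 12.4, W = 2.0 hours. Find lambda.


lambda = L / W = 12.4 / 2.0 = 6.2 per hour

6.2 per hour


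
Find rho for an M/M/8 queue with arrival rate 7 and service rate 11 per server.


rho = lambda/(c*mu) = 7/(8*11) = 0.0795

0.0795


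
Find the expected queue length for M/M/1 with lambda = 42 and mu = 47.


rho = 42/47; Lq = rho^2/(1-rho) = 7.51

7.51


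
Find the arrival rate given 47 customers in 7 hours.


lambda = total arrivals / time = 47 / 7 = 6.71 per hour

6.71 per hour


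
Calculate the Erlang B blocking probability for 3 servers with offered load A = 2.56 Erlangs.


B(N,A) = (A^N/N!) / sum(A^k/k!, k=0..N) with N=3, A=2.56 = 0.2903

0.2903


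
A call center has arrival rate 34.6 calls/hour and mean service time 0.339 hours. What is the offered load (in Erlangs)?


Offered load a = lambda * E[S] = 34.6 * 0.339 = 11.73 Erlangs

11.73 Erlangs


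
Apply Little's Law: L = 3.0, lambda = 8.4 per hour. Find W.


W = L / lambda = 3.0 / 8.4 = 0.3571 hours

0.3571 hours


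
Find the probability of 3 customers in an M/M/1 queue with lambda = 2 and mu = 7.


rho = 2/7; P(n) = (1-rho)*rho^n = (1-2/7)*(2/7)^3 = 0.0167

0.0167


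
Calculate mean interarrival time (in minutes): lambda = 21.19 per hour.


Mean interarrival time = 60/lambda = 60/21.19 = 2.83 minutes

2.83 minutes


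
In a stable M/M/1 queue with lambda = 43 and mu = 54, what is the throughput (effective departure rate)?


For a stable queue (lambda < mu), throughput = lambda = 43 per hour

43 per hour


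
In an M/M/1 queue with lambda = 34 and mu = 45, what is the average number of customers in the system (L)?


rho = 34/45; L = rho/(1-rho) = 3.09

3.09


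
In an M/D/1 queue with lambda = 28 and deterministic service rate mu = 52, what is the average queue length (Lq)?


M/D/1: Lq = rho^2 / (2*(1-rho)) where rho = 28/52; Lq = 0.31

0.31


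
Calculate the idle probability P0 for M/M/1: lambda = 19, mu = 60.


P0 = 1 - rho = 1 - 19/60 = 0.6833

0.6833


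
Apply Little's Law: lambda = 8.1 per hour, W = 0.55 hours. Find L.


L = lambda * W = 8.1 * 0.55 = 4.46

4.46


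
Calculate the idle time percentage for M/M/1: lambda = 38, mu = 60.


Idle fraction = (1 - rho) * 100 = (1 - 38/60) * 100 = 36.7%

36.7%


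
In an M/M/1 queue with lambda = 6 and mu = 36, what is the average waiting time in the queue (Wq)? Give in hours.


rho = 6/36; Wq = rho/(mu - lambda) = 0.0056 hours

0.0056 hours


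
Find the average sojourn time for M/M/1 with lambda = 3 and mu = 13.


W = 1/(mu - lambda) = 1/(13 - 3) = 0.1 hours

0.1 hours


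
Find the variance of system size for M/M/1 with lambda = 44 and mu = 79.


rho = 44/79; Var(N) = rho/(1-rho)^2 = 2.84

2.84


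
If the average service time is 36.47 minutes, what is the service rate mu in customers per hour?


mu = 60 / avg_service_time = 60 / 36.47 = 1.65 per hour

1.65 per hour


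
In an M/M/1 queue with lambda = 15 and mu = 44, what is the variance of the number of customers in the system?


rho = 15/44; Var(N) = rho/(1-rho)^2 = 0.78

0.78


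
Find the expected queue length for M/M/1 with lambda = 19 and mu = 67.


rho = 19/67; Lq = rho^2/(1-rho) = 0.11

0.11


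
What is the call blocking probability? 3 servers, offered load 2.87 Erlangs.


B(N,A) = (A^N/N!) / sum(A^k/k!, k=0..N) with N=3, A=2.87 = 0.3303

0.3303


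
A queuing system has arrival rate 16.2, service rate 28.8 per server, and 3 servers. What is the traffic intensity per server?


rho = lambda / (c * mu) = 16.2 / (3 * 28.8) = 0.1875

0.1875


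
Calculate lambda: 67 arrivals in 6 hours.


lambda = total arrivals / time = 67 / 6 = 11.17 per hour

11.17 per hour


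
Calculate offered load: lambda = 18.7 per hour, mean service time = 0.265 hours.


Offered load a = lambda * E[S] = 18.7 * 0.265 = 4.96 Erlangs

4.96 Erlangs


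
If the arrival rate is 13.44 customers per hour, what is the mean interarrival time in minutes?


Mean interarrival time = 60/lambda = 60/13.44 = 4.46 minutes

4.46 minutes


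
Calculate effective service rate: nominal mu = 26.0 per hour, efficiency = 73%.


Effective rate = mu * efficiency = 26.0 * 0.73 = 18.98 per hour

18.98 per hour


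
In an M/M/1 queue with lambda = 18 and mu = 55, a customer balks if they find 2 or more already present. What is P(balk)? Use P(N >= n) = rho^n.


P(N >= 2) = rho^2 = (18/55)^2 = 0.1071

0.1071


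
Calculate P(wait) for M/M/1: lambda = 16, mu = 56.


P(wait) = rho = lambda/mu = 16/56 = 0.2857

0.2857


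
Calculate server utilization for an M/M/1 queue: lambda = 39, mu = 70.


rho = lambda/mu = 39/70 = 0.5571

0.5571


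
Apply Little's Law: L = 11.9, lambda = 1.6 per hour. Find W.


W = L / lambda = 11.9 / 1.6 = 7.4375 hours

7.4375 hours


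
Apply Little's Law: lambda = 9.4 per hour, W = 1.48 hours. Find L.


L = lambda * W = 9.4 * 1.48 = 13.91

13.91


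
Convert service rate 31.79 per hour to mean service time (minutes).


Mean service time = 60/mu = 60/31.79 = 1.89 minutes

1.89 minutes


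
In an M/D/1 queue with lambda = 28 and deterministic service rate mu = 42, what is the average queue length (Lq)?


M/D/1: Lq = rho^2 / (2*(1-rho)) where rho = 28/42; Lq = 0.67

0.67


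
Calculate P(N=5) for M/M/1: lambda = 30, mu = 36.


rho = 30/36; P(n) = (1-rho)*rho^n = (1-30/36)*(30/36)^5 = 0.067

0.067


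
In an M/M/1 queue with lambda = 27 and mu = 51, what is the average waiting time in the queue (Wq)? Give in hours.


rho = 27/51; Wq = rho/(mu - lambda) = 0.0221 hours

0.0221 hours


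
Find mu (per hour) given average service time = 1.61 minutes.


mu = 60 / avg_service_time = 60 / 1.61 = 37.27 per hour

37.27 per hour


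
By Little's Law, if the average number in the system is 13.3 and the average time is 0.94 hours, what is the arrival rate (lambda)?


lambda = L / W = 13.3 / 0.94 = 14.15 per hour

14.15 per hour


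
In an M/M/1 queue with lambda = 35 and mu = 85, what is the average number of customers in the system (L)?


rho = 35/85; L = rho/(1-rho) = 0.7

0.7


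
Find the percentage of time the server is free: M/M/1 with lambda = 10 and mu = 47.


Idle fraction = (1 - rho) * 100 = (1 - 10/47) * 100 = 78.7%

78.7%


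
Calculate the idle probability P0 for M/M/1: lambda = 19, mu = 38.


P0 = 1 - rho = 1 - 19/38 = 0.5

0.5


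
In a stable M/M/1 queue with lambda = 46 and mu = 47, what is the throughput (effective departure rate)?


For a stable queue (lambda < mu), throughput = lambda = 46 per hour

46 per hour


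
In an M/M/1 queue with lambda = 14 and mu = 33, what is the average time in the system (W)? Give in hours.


W = 1/(mu - lambda) = 1/(33 - 14) = 0.0526 hours

0.0526 hours


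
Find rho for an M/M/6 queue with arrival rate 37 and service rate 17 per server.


rho = lambda/(c*mu) = 37/(6*17) = 0.3627

0.3627


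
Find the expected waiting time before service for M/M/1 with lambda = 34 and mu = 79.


rho = 34/79; Wq = rho/(mu - lambda) = 0.0096 hours

0.0096 hours


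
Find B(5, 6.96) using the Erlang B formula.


B(N,A) = (A^N/N!) / sum(A^k/k!, k=0..N) with N=5, A=6.96 = 0.4223

0.4223


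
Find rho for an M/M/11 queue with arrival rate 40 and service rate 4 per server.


rho = lambda/(c*mu) = 40/(11*4) = 0.9091

0.9091


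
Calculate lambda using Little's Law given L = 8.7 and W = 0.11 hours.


lambda = L / W = 8.7 / 0.11 = 79.09 per hour

79.09 per hour


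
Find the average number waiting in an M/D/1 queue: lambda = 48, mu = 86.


M/D/1: Lq = rho^2 / (2*(1-rho)) where rho = 48/86; Lq = 0.35

0.35


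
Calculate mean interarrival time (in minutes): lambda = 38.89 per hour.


Mean interarrival time = 60/lambda = 60/38.89 = 1.54 minutes

1.54 minutes


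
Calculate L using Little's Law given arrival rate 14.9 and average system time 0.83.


L = lambda * W = 14.9 * 0.83 = 12.37

12.37


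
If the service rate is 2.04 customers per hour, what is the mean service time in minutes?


Mean service time = 60/mu = 60/2.04 = 29.41 minutes

29.41 minutes


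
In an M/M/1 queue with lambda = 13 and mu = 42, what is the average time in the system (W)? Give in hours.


W = 1/(mu - lambda) = 1/(42 - 13) = 0.0345 hours

0.0345 hours


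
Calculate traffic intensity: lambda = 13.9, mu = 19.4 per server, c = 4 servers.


rho = lambda / (c * mu) = 13.9 / (4 * 19.4) = 0.1791

0.1791


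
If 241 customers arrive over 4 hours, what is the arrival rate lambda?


lambda = total arrivals / time = 241 / 4 = 60.25 per hour

60.25 per hour


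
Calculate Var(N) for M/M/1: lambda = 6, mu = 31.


rho = 6/31; Var(N) = rho/(1-rho)^2 = 0.3

0.3


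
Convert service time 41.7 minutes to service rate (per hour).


mu = 60 / avg_service_time = 60 / 41.7 = 1.44 per hour

1.44 per hour


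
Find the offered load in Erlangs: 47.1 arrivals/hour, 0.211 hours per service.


Offered load a = lambda * E[S] = 47.1 * 0.211 = 9.94 Erlangs

9.94 Erlangs


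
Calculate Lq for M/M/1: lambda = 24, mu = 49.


rho = 24/49; Lq = rho^2/(1-rho) = 0.47

0.47


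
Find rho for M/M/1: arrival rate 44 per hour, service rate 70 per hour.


rho = lambda/mu = 44/70 = 0.6286

0.6286


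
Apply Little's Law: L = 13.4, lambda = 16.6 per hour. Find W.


W = L / lambda = 13.4 / 16.6 = 0.8072 hours

0.8072 hours


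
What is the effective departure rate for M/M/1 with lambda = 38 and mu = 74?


For a stable queue (lambda < mu), throughput = lambda = 38 per hour

38 per hour


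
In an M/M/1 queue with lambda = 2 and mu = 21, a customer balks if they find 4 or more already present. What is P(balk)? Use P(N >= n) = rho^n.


P(N >= 4) = rho^4 = (2/21)^4 = 0.0001

0.0001


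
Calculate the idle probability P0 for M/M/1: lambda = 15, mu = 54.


P0 = 1 - rho = 1 - 15/54 = 0.7222

0.7222


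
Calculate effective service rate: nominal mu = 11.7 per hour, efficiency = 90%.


Effective rate = mu * efficiency = 11.7 * 0.9 = 10.53 per hour

10.53 per hour


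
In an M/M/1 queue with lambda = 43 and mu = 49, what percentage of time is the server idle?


Idle fraction = (1 - rho) * 100 = (1 - 43/49) * 100 = 12.2%

12.2%


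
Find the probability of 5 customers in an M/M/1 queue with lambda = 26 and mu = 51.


rho = 26/51; P(n) = (1-rho)*rho^n = (1-26/51)*(26/51)^5 = 0.0169

0.0169


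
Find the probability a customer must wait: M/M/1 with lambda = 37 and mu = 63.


P(wait) = rho = lambda/mu = 37/63 = 0.5873

0.5873


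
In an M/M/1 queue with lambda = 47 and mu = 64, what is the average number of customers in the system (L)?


rho = 47/64; L = rho/(1-rho) = 2.76

2.76


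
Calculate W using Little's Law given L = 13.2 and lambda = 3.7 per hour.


W = L / lambda = 13.2 / 3.7 = 3.5676 hours

3.5676 hours


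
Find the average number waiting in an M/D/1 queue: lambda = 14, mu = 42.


M/D/1: Lq = rho^2 / (2*(1-rho)) where rho = 14/42; Lq = 0.08

0.08


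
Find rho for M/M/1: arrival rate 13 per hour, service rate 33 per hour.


rho = lambda/mu = 13/33 = 0.3939

0.3939


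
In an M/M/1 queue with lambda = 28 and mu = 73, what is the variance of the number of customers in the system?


rho = 28/73; Var(N) = rho/(1-rho)^2 = 1.01

1.01


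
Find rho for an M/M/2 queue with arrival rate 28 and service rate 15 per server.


rho = lambda/(c*mu) = 28/(2*15) = 0.9333

0.9333


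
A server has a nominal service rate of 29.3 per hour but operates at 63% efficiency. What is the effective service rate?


Effective rate = mu * efficiency = 29.3 * 0.63 = 18.46 per hour

18.46 per hour


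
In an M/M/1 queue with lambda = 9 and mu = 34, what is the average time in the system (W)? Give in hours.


W = 1/(mu - lambda) = 1/(34 - 9) = 0.04 hours

0.04 hours


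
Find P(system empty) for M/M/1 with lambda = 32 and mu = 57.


P0 = 1 - rho = 1 - 32/57 = 0.4386

0.4386


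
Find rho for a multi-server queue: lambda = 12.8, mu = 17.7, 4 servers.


rho = lambda / (c * mu) = 12.8 / (4 * 17.7) = 0.1808

0.1808


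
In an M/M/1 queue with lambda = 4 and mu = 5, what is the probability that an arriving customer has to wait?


P(wait) = rho = lambda/mu = 4/5 = 0.8

0.8


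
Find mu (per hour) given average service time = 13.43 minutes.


mu = 60 / avg_service_time = 60 / 13.43 = 4.47 per hour

4.47 per hour
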